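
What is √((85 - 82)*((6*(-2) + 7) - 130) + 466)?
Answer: √61 ≈ 7.8102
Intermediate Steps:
√((85 - 82)*((6*(-2) + 7) - 130) + 466) = √(3*((-12 + 7) - 130) + 466) = √(3*(-5 - 130) + 466) = √(3*(-135) + 466) = √(-405 + 466) = √61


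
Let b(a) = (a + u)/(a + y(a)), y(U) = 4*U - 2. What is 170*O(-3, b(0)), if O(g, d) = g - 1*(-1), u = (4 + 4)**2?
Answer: -340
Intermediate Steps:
y(U) = -2 + 4*U
u = 64 (u = 8**2 = 64)
b(a) = (64 + a)/(-2 + 5*a) (b(a) = (a + 64)/(a + (-2 + 4*a)) = (64 + a)/(-2 + 5*a))
O(g, d) = 1 + g (O(g, d) = g + 1 = 1 + g)
170*O(-3, b(0)) = 170*(1 - 3) = 170*(-2) = -340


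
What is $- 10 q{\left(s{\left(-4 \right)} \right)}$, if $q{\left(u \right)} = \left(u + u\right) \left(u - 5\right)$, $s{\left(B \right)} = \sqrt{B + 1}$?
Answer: $60 + 100 i \sqrt{3} \approx 60.0 + 173.21 i$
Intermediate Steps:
$s{\left(B \right)} = \sqrt{1 + B}$
$q{\left(u \right)} = 2 u \left(-5 + u\right)$
$- 10 q{\left(s{\left(-4 \right)} \right)} = - 10 \cdot 2 \sqrt{1 - 4} \left(-5 + \sqrt{1 - 4}\right) = - 10 \cdot 2 \sqrt{-3} \left(-5 + \sqrt{-3}\right) = - 10 \cdot 2 i \sqrt{3} \left(-5 + i \sqrt{3}\right) = - 20 i \sqrt{3} \left(-5 + i \sqrt{3}\right)$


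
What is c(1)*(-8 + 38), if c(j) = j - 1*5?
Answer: -120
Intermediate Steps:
c(j) = -5 + j (c(j) = j - 5 = -5 + j)
c(1)*(-8 + 38) = (-5 + 1)*(-8 + 38) = -4*30 = -120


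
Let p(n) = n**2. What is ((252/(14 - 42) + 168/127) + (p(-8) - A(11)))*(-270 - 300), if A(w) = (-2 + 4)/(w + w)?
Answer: -44776920/1397 ≈ -32052.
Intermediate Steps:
A(w) = 1/w (A(w) = 2/((2*w)) = 2*(1/(2*w)) = 1/w)
((252/(14 - 42) + 168/127) + (p(-8) - A(11)))*(-270 - 300) = ((252/(14 - 42) + 168/127) + ((-8)**2 - 1/11))*(-270 - 300) = ((252/(-28) + 168*(1/127)) + (64 - 1*1/11))*(-570) = ((252*(-1/28) + 168/127) + (64 - 1/11))*(-570) = ((-9 + 168/127) + 703/11)*(-570) = (-975/127 + 703/11)*(-570) = (78556/1397)*(-570) = -44776920/1397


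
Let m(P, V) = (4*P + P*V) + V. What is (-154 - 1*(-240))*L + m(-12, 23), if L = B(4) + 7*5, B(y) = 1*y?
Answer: 3053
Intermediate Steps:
B(y) = y
L = 39 (L = 4 + 7*5 = 4 + 35 = 39)
m(P, V) = V + 4*P + P*V
(-154 - 1*(-240))*L + m(-12, 23) = (-154 - 1*(-240))*39 + (23 + 4*(-12) - 12*23) = (-154 + 240)*39 + (23 - 48 - 276) = 86*39 - 301 = 3354 - 301 = 3053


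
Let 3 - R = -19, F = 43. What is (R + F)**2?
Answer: 4225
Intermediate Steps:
R = 22 (R = 3 - 1*(-19) = 3 + 19 = 22)
(R + F)**2 = (22 + 43)**2 = 65**2 = 4225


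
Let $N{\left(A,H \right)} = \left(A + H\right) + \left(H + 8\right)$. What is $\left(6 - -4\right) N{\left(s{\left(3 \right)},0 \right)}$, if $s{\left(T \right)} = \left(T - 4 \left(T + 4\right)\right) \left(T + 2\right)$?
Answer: $-1170$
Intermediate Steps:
$s{\left(T \right)} = \left(-16 - 3 T\right) \left(2 + T\right)$ ($s{\left(T \right)} = \left(T - 4 \left(4 + T\right)\right) \left(2 + T\right) = \left(T - \left(16 + 4 T\right)\right) \left(2 + T\right) = \left(-16 - 3 T\right) \left(2 + T\right)$)
$N{\left(A,H \right)} = 8 + A + 2 H$ ($N{\left(A,H \right)} = \left(A + H\right) + \left(8 + H\right) = 8 + A + 2 H$)
$\left(6 - -4\right) N{\left(s{\left(3 \right)},0 \right)} = \left(6 - -4\right) \left(8 - \left(98 + 27\right) + 2 \cdot 0\right) = \left(6 + 4\right) \left(8 - 125 + 0\right) = 10 \left(8 - 125 + 0\right) = 10 \left(-117\right) = -1170$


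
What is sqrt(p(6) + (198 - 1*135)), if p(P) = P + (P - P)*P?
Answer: sqrt(69) ≈ 8.3066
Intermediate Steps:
p(P) = P (p(P) = P + 0*P = P + 0 = P)
sqrt(p(6) + (198 - 1*135)) = sqrt(6 + (198 - 1*135)) = sqrt(6 + (198 - 135)) = sqrt(6 + 63) = sqrt(69)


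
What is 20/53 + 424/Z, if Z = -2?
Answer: -11216/53 ≈ -211.62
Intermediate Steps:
20/53 + 424/Z = 20/53 + 424/(-2) = 20*(1/53) + 424*(-½) = 20/53 - 212 = -11216/53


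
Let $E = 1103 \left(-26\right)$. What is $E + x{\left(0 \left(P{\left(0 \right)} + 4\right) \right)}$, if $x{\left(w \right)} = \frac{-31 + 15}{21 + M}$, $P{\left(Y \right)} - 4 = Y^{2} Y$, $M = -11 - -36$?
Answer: $- \frac{659602}{23} \approx -28678.0$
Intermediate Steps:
$M = 25$ ($M = -11 + 36 = 25$)
$P{\left(Y \right)} = 4 + Y^{3}$ ($P{\left(Y \right)} = 4 + Y^{2} Y = 4 + Y^{3}$)
$x{\left(w \right)} = - \frac{8}{23}$ ($x{\left(w \right)} = \frac{-31 + 15}{21 + 25} = - \frac{16}{46} = \left(-16\right) \frac{1}{46} = - \frac{8}{23}$)
$E = -28678$
$E + x{\left(0 \left(P{\left(0 \right)} + 4\right) \right)} = -28678 - \frac{8}{23} = - \frac{659602}{23}$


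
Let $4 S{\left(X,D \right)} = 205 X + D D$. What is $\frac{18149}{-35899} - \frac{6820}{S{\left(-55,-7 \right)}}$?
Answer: $\frac{387792023}{201501087} \approx 1.9245$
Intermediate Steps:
$S{\left(X,D \right)} = \frac{D^{2}}{4} + \frac{205 X}{4}$ ($S{\left(X,D \right)} = \frac{205 X + D D}{4} = \frac{205 X + D^{2}}{4} = \frac{D^{2} + 205 X}{4} = \frac{D^{2}}{4} + \frac{205 X}{4}$)
$\frac{18149}{-35899} - \frac{6820}{S{\left(-55,-7 \right)}} = \frac{18149}{-35899} - \frac{6820}{\frac{\left(-7\right)^{2}}{4} + \frac{205}{4} \left(-55\right)} = 18149 \left(- \frac{1}{35899}\right) - \frac{6820}{\frac{1}{4} \cdot 49 - \frac{11275}{4}} = - \frac{18149}{35899} - \frac{6820}{\frac{49}{4} - \frac{11275}{4}} = - \frac{18149}{35899} - \frac{6820}{- \frac{5613}{2}} = - \frac{18149}{35899} - - \frac{13640}{5613} = - \frac{18149}{35899} + \frac{13640}{5613} = \frac{387792023}{201501087}$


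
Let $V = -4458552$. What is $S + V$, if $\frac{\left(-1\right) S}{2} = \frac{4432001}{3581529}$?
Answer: $- \frac{2281206021430}{511647} \approx -4.4586 \cdot 10^{6}$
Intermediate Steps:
$S = - \frac{1266286}{511647}$ ($S = - 2 \cdot \frac{4432001}{3581529} = - 2 \cdot 4432001 \cdot \frac{1}{3581529} = \left(-2\right) \frac{633143}{511647} = - \frac{1266286}{511647} \approx -2.4749$)
$S + V = - \frac{1266286}{511647} - 4458552 = - \frac{2281206021430}{511647}$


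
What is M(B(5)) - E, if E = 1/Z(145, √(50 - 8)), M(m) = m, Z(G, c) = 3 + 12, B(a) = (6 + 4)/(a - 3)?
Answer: 74/15 ≈ 4.9333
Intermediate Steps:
B(a) = 10/(-3 + a)
Z(G, c) = 15
E = 1/15 ≈ 0.066667
M(B(5)) - E = 10/(-3 + 5) - 1*1/15 = 10/2 - 1/15 = 10*(½) - 1/15 = 5 - 1/15 = 74/15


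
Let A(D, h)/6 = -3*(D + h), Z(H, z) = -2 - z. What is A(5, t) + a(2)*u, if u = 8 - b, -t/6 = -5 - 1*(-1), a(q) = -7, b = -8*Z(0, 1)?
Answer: -410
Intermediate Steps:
b = 24 (b = -8*(-2 - 1*1) = -8*(-2 - 1) = -8*(-3) = 24)
t = 24 (t = -6*(-5 - 1*(-1)) = -6*(-5 + 1) = -6*(-4) = 24)
A(D, h) = -18*D - 18*h (A(D, h) = 6*(-3*(D + h)) = 6*(-3*D - 3*h) = -18*D - 18*h)
u = -16 (u = 8 - 1*24 = 8 - 24 = -16)
A(5, t) + a(2)*u = (-18*5 - 18*24) - 7*(-16) = (-90 - 432) + 112 = -522 + 112 = -410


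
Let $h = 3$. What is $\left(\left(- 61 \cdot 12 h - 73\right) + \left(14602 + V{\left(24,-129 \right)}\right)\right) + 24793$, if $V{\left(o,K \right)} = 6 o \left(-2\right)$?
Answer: $36838$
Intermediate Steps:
$V{\left(o,K \right)} = - 12 o$
$\left(\left(- 61 \cdot 12 h - 73\right) + \left(14602 + V{\left(24,-129 \right)}\right)\right) + 24793 = \left(\left(- 61 \cdot 12 \cdot 3 - 73\right) + \left(14602 - 288\right)\right) + 24793 = \left(\left(\left(-61\right) 36 - 73\right) + \left(14602 - 288\right)\right) + 24793 = \left(\left(-2196 - 73\right) + 14314\right) + 24793 = \left(-2269 + 14314\right) + 24793 = 12045 + 24793 = 36838$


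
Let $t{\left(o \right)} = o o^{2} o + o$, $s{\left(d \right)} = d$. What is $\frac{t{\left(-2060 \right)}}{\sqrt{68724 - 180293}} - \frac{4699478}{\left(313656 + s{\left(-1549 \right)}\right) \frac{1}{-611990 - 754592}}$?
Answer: $\frac{6422222044196}{312107} - \frac{295215425540 i \sqrt{111569}}{1829} \approx 2.0577 \cdot 10^{7} - 5.3913 \cdot 10^{10} i$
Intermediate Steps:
$t{\left(o \right)} = o + o^{4}$ ($t{\left(o \right)} = o^{3} o + o = o^{4} + o = o + o^{4}$)
$\frac{t{\left(-2060 \right)}}{\sqrt{68724 - 180293}} - \frac{4699478}{\left(313656 + s{\left(-1549 \right)}\right) \frac{1}{-611990 - 754592}} = \frac{-2060 + \left(-2060\right)^{4}}{\sqrt{68724 - 180293}} - \frac{4699478}{\left(313656 - 1549\right) \frac{1}{-611990 - 754592}} = \frac{-2060 + 18008140960000}{\sqrt{-111569}} - \frac{4699478}{312107 \frac{1}{-1366582}} = \frac{18008140957940}{i \sqrt{111569}} - \frac{4699478}{312107 \left(- \frac{1}{1366582}\right)} = 18008140957940 \left(- \frac{i \sqrt{111569}}{111569}\right) - \frac{4699478}{- \frac{312107}{1366582}} = - \frac{295215425540 i \sqrt{111569}}{1829} - - \frac{6422222044196}{312107} = - \frac{295215425540 i \sqrt{111569}}{1829} + \frac{6422222044196}{312107} = \frac{6422222044196}{312107} - \frac{295215425540 i \sqrt{111569}}{1829}$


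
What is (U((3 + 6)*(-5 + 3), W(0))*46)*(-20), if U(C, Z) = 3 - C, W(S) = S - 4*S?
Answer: -19320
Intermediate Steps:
W(S) = -3*S
(U((3 + 6)*(-5 + 3), W(0))*46)*(-20) = ((3 - (3 + 6)*(-5 + 3))*46)*(-20) = ((3 - 9*(-2))*46)*(-20) = ((3 - 1*(-18))*46)*(-20) = ((3 + 18)*46)*(-20) = (21*46)*(-20) = 966*(-20) = -19320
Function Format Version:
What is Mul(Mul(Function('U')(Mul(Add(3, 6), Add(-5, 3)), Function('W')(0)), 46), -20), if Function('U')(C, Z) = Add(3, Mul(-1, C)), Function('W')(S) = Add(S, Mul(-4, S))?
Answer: -19320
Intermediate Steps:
Function('W')(S) = Mul(-3, S)
Mul(Mul(Function('U')(Mul(Add(3, 6), Add(-5, 3)), Function('W')(0)), 46), -20) = Mul(Mul(Add(3, Mul(-1, Mul(Add(3, 6), Add(-5, 3)))), 46), -20) = Mul(Mul(Add(3, Mul(-1, Mul(9, -2))), 46), -20) = Mul(Mul(Add(3, Mul(-1, -18)), 46), -20) = Mul(Mul(Add(3, 18), 46), -20) = Mul(Mul(21, 46), -20) = Mul(966, -20) = -19320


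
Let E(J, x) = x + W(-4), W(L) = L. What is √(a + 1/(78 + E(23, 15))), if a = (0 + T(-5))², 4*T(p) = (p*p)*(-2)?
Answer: 3*√550109/178 ≈ 12.500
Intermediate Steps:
T(p) = -p²/2 (T(p) = ((p*p)*(-2))/4 = (p²*(-2))/4 = (-2*p²)/4 = -p²/2)
E(J, x) = -4 + x (E(J, x) = x - 4 = -4 + x)
a = 625/4 (a = (0 - ½*(-5)²)² = (0 - ½*25)² = (0 - 25/2)² = (-25/2)² = 625/4 ≈ 156.25)
√(a + 1/(78 + E(23, 15))) = √(625/4 + 1/(78 + (-4 + 15))) = √(625/4 + 1/(78 + 11)) = √(625/4 + 1/89) = √(55629/356) = 3*√550109/178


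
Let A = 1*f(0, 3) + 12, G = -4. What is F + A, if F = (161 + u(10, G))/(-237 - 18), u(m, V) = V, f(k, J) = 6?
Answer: 4433/255 ≈ 17.384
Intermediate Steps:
F = -157/255 (F = (161 - 4)/(-237 - 18) = 157/(-255) = 157*(-1/255) = -157/255 ≈ -0.61569)
A = 18 (A = 1*6 + 12 = 6 + 12 = 18)
F + A = -157/255 + 18 = 4433/255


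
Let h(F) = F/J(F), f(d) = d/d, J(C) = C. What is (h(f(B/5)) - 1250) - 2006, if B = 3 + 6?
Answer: -3255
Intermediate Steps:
B = 9
f(d) = 1
h(F) = 1 (h(F) = F/F = 1)
(h(f(B/5)) - 1250) - 2006 = (1 - 1250) - 2006 = -1249 - 2006 = -3255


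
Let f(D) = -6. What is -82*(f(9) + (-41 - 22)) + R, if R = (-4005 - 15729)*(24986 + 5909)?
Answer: -609676272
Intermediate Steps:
R = -609681930 (R = -19734*30895 = -609681930)
-82*(f(9) + (-41 - 22)) + R = -82*(-6 + (-41 - 22)) - 609681930 = -82*(-6 - 63) - 609681930 = -82*(-69) - 609681930 = 5658 - 609681930 = -609676272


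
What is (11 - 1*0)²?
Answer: 121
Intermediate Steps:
(11 - 1*0)² = (11 + 0)² = 11² = 121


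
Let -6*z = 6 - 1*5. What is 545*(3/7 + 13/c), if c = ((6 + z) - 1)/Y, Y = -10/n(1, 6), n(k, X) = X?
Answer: -448535/203 ≈ -2209.5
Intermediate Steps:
z = -1/6 (z = -(6 - 1*5)/6 = -(6 - 5)/6 = -1/6*1 = -1/6 ≈ -0.16667)
Y = -5/3 (Y = -10/6 = -10*1/6 = -5/3 ≈ -1.6667)
c = -29/10 (c = ((6 - 1/6) - 1)/(-5/3) = (35/6 - 1)*(-3/5) = (29/6)*(-3/5) = -29/10 ≈ -2.9000)
545*(3/7 + 13/c) = 545*(3/7 + 13/(-29/10)) = 545*(3*(1/7) + 13*(-10/29)) = 545*(3/7 - 130/29) = 545*(-823/203) = -448535/203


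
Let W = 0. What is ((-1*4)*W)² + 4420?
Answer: 4420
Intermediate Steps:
((-1*4)*W)² + 4420 = (-1*4*0)² + 4420 = (-4*0)² + 4420 = 0² + 4420 = 0 + 4420 = 4420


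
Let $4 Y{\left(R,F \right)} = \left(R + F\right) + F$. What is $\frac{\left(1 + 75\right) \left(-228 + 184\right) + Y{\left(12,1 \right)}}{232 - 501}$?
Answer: $\frac{6681}{538} \approx 12.418$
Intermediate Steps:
$Y{\left(R,F \right)} = \frac{F}{2} + \frac{R}{4}$ ($Y{\left(R,F \right)} = \frac{\left(R + F\right) + F}{4} = \frac{\left(F + R\right) + F}{4} = \frac{R + 2 F}{4} = \frac{F}{2} + \frac{R}{4}$)
$\frac{\left(1 + 75\right) \left(-228 + 184\right) + Y{\left(12,1 \right)}}{232 - 501} = \frac{\left(1 + 75\right) \left(-228 + 184\right) + \left(\frac{1}{2} \cdot 1 + \frac{1}{4} \cdot 12\right)}{232 - 501} = \frac{76 \left(-44\right) + \left(\frac{1}{2} + 3\right)}{-269} = \left(-3344 + \frac{7}{2}\right) \left(- \frac{1}{269}\right) = \left(- \frac{6681}{2}\right) \left(- \frac{1}{269}\right) = \frac{6681}{538}$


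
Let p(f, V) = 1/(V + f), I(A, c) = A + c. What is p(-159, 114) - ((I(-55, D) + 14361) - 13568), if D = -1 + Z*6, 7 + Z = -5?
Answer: -29926/45 ≈ -665.02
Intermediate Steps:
Z = -12 (Z = -7 - 5 = -12)
D = -73 (D = -1 - 12*6 = -1 - 72 = -73)
p(-159, 114) - ((I(-55, D) + 14361) - 13568) = 1/(114 - 159) - (((-55 - 73) + 14361) - 13568) = 1/(-45) - ((-128 + 14361) - 13568) = -1/45 - (14233 - 13568) = -1/45 - 1*665 = -1/45 - 665 = -29926/45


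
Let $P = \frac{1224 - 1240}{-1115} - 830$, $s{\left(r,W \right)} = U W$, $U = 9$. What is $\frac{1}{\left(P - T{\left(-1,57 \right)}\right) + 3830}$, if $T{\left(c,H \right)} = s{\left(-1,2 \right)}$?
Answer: $\frac{1115}{3324946} \approx 0.00033534$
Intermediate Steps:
$s{\left(r,W \right)} = 9 W$
$T{\left(c,H \right)} = 18$ ($T{\left(c,H \right)} = 9 \cdot 2 = 18$)
$P = - \frac{925434}{1115}$ ($P = \left(-16\right) \left(- \frac{1}{1115}\right) - 830 = \frac{16}{1115} - 830 = - \frac{925434}{1115} \approx -829.99$)
$\frac{1}{\left(P - T{\left(-1,57 \right)}\right) + 3830} = \frac{1}{\left(- \frac{925434}{1115} - 18\right) + 3830} = \frac{1}{- \frac{945504}{1115} + 3830} = \frac{1}{\frac{3324946}{1115}} = \frac{1115}{3324946}$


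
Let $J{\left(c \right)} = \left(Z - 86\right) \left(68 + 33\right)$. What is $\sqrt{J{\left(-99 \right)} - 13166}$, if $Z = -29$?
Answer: $i \sqrt{24781} \approx 157.42 i$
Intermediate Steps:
$J{\left(c \right)} = -11615$ ($J{\left(c \right)} = \left(-29 - 86\right) \left(68 + 33\right) = \left(-115\right) 101 = -11615$)
$\sqrt{J{\left(-99 \right)} - 13166} = \sqrt{-11615 - 13166} = \sqrt{-24781} = i \sqrt{24781}$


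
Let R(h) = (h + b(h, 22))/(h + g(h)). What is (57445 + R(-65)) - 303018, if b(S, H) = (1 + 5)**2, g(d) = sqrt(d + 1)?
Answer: -1053260712/4289 + 232*I/4289 ≈ -2.4557e+5 + 0.054092*I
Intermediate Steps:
g(d) = sqrt(1 + d)
b(S, H) = 36 (b(S, H) = 6**2 = 36)
R(h) = (36 + h)/(h + sqrt(1 + h)) (R(h) = (h + 36)/(h + sqrt(1 + h)) = (36 + h)/(h + sqrt(1 + h)))
(57445 + R(-65)) - 303018 = (57445 + (36 - 65)/(-65 + sqrt(1 - 65))) - 303018 = (57445 - 29/(-65 + sqrt(-64))) - 303018 = (57445 - 29/(-65 + 8*I)) - 303018 = (57445 + ((-65 - 8*I)/4289)*(-29)) - 303018 = (57445 - 29*(-65 - 8*I)/4289) - 303018 = -245573 - 29*(-65 - 8*I)/4289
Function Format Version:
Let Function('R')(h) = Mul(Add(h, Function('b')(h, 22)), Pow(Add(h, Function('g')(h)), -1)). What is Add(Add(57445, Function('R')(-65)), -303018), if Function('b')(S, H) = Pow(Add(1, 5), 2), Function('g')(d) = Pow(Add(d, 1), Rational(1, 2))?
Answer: Add(Rational(-1053260712, 4289), Mul(Rational(232, 4289), I)) ≈ Add(-2.4557e+5, Mul(0.054092, I))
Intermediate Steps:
Function('g')(d) = Pow(Add(1, d), Rational(1, 2))
Function('b')(S, H) = 36 (Function('b')(S, H) = Pow(6, 2) = 36)
Function('R')(h) = Mul(Pow(Add(h, Pow(Add(1, h), Rational(1, 2))), -1), Add(36, h)) (Function('R')(h) = Mul(Add(h, 36), Pow(Add(h, Pow(Add(1, h), Rational(1, 2))), -1)) = Mul(Add(36, h), Pow(Add(h, Pow(Add(1, h), Rational(1, 2))), -1)) = Mul(Pow(Add(h, Pow(Add(1, h), Rational(1, 2))), -1), Add(36, h)))
Add(Add(57445, Function('R')(-65)), -303018) = Add(Add(57445, Mul(Pow(Add(-65, Pow(Add(1, -65), Rational(1, 2))), -1), Add(36, -65))), -303018) = Add(Add(57445, Mul(Pow(Add(-65, Pow(-64, Rational(1, 2))), -1), -29)), -303018) = Add(Add(57445, Mul(Pow(Add(-65, Mul(8, I)), -1), -29)), -303018) = Add(Add(57445, Mul(Mul(Rational(1, 4289), Add(-65, Mul(-8, I))), -29)), -303018) = Add(Add(57445, Mul(Rational(-29, 4289), Add(-65, Mul(-8, I)))), -303018) = Add(-245573, Mul(Rational(-29, 4289), Add(-65, Mul(-8, I))))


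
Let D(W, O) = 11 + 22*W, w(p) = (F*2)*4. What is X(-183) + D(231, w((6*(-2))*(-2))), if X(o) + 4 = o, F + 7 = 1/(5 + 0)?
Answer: 4906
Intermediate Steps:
F = -34/5 (F = -7 + 1/(5 + 0) = -7 + 1/5 = -7 + ⅕ = -34/5 ≈ -6.8000)
X(o) = -4 + o
w(p) = -272/5 (w(p) = -34/5*2*4 = -68/5*4 = -272/5)
X(-183) + D(231, w((6*(-2))*(-2))) = (-4 - 183) + (11 + 22*231) = -187 + (11 + 5082) = -187 + 5093 = 4906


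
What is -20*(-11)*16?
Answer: 3520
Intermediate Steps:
-20*(-11)*16 = 220*16 = 3520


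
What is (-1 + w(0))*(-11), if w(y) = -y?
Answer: 11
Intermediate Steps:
(-1 + w(0))*(-11) = (-1 - 1*0)*(-11) = (-1 + 0)*(-11) = -1*(-11) = 11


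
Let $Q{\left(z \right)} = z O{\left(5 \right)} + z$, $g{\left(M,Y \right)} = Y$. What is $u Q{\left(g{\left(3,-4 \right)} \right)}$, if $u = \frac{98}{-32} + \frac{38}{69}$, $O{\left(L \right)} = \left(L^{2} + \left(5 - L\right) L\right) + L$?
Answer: $\frac{85963}{276} \approx 311.46$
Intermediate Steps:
$O{\left(L \right)} = L + L^{2} + L \left(5 - L\right)$ ($O{\left(L \right)} = \left(L^{2} + L \left(5 - L\right)\right) + L = L + L^{2} + L \left(5 - L\right)$)
$Q{\left(z \right)} = 31 z$ ($Q{\left(z \right)} = z 6 \cdot 5 + z = z 30 + z = 30 z + z = 31 z$)
$u = - \frac{2773}{1104}$ ($u = 98 \left(- \frac{1}{32}\right) + 38 \cdot \frac{1}{69} = - \frac{49}{16} + \frac{38}{69} = - \frac{2773}{1104} \approx -2.5118$)
$u Q{\left(g{\left(3,-4 \right)} \right)} = - \frac{2773 \cdot 31 \left(-4\right)}{1104} = \left(- \frac{2773}{1104}\right) \left(-124\right) = \frac{85963}{276}$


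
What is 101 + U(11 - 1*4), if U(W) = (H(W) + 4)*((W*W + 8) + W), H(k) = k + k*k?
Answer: 3941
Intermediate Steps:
H(k) = k + k²
U(W) = (4 + W*(1 + W))*(8 + W + W²) (U(W) = (W*(1 + W) + 4)*((W*W + 8) + W) = (4 + W*(1 + W))*((W² + 8) + W) = (4 + W*(1 + W))*((8 + W²) + W) = (4 + W*(1 + W))*(8 + W + W²))
101 + U(11 - 1*4) = 101 + (32 + (11 - 1*4)⁴ + 2*(11 - 1*4)³ + 12*(11 - 1*4) + 13*(11 - 1*4)²) = 101 + (32 + (11 - 4)⁴ + 2*(11 - 4)³ + 12*(11 - 4) + 13*(11 - 4)²) = 101 + (32 + 7⁴ + 2*7³ + 12*7 + 13*7²) = 101 + (32 + 2401 + 2*343 + 84 + 13*49) = 101 + (32 + 2401 + 686 + 84 + 637) = 101 + 3840 = 3941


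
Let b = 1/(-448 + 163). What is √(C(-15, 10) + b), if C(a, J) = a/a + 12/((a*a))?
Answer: 2*√21318/285 ≈ 1.0246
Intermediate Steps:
C(a, J) = 1 + 12/a² (C(a, J) = 1 + 12/(a²) = 1 + 12/a²)
b = -1/285 (b = 1/(-285) = -1/285 ≈ -0.0035088)
√(C(-15, 10) + b) = √((1 + 12/(-15)²) - 1/285) = √((1 + 12*(1/225)) - 1/285) = √((1 + 4/75) - 1/285) = √(79/75 - 1/285) = √(1496/1425) = 2*√21318/285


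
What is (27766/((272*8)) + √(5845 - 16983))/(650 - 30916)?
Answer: -13883/32929408 - I*√11138/30266 ≈ -0.0004216 - 0.003487*I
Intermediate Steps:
(27766/((272*8)) + √(5845 - 16983))/(650 - 30916) = (27766/2176 + √(-11138))/(-30266) = (27766*(1/2176) + I*√11138)*(-1/30266) = (13883/1088 + I*√11138)*(-1/30266) = -13883/32929408 - I*√11138/30266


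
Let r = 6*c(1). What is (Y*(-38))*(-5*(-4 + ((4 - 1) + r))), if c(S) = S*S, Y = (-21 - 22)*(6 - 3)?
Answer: -122550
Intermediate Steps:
Y = -129 (Y = -43*3 = -129)
c(S) = S²
r = 6 (r = 6*1² = 6*1 = 6)
(Y*(-38))*(-5*(-4 + ((4 - 1) + r))) = (-129*(-38))*(-5*(-4 + ((4 - 1) + 6))) = 4902*(-5*(-4 + (3 + 6))) = 4902*(-5*(-4 + 9)) = 4902*(-5*5) = 4902*(-25) = -122550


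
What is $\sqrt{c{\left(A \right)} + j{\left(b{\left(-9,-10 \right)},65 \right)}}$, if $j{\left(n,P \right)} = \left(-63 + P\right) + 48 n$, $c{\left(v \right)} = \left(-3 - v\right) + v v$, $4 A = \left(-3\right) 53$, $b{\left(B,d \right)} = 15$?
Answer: $\frac{\sqrt{37421}}{4} \approx 48.361$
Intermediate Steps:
$A = - \frac{159}{4}$ ($A = \frac{\left(-3\right) 53}{4} = \frac{1}{4} \left(-159\right) = - \frac{159}{4} \approx -39.75$)
$c{\left(v \right)} = -3 + v^{2} - v$ ($c{\left(v \right)} = \left(-3 - v\right) + v^{2} = -3 + v^{2} - v$)
$j{\left(n,P \right)} = -63 + P + 48 n$
$\sqrt{c{\left(A \right)} + j{\left(b{\left(-9,-10 \right)},65 \right)}} = \sqrt{\left(-3 + \left(- \frac{159}{4}\right)^{2} - - \frac{159}{4}\right) + \left(-63 + 65 + 48 \cdot 15\right)} = \sqrt{\left(-3 + \frac{25281}{16} + \frac{159}{4}\right) + \left(-63 + 65 + 720\right)} = \sqrt{\frac{25869}{16} + 722} = \sqrt{\frac{37421}{16}} = \frac{\sqrt{37421}}{4}$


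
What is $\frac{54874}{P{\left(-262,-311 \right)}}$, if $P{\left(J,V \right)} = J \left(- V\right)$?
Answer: $- \frac{27437}{40741} \approx -0.67345$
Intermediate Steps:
$P{\left(J,V \right)} = - J V$
$\frac{54874}{P{\left(-262,-311 \right)}} = \frac{54874}{\left(-1\right) \left(-262\right) \left(-311\right)} = \frac{54874}{-81482} = 54874 \left(- \frac{1}{81482}\right) = - \frac{27437}{40741}$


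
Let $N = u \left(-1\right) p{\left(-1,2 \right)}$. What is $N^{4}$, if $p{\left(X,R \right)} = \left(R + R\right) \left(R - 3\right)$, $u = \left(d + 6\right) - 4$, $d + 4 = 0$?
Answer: $4096$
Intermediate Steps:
$d = -4$ ($d = -4 + 0 = -4$)
$u = -2$ ($u = \left(-4 + 6\right) - 4 = 2 - 4 = -2$)
$p{\left(X,R \right)} = 2 R \left(-3 + R\right)$
$N = -8$ ($N = \left(-2\right) \left(-1\right) 2 \cdot 2 \left(-3 + 2\right) = 2 \cdot 2 \cdot 2 \left(-1\right) = 2 \left(-4\right) = -8$)
$N^{4} = \left(-8\right)^{4} = 4096$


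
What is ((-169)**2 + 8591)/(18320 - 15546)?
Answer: 18576/1387 ≈ 13.393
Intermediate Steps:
((-169)**2 + 8591)/(18320 - 15546) = (28561 + 8591)/2774 = 37152*(1/2774) = 18576/1387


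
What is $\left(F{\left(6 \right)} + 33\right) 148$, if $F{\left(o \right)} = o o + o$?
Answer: $11100$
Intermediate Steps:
$F{\left(o \right)} = o + o^{2}$ ($F{\left(o \right)} = o^{2} + o = o + o^{2}$)
$\left(F{\left(6 \right)} + 33\right) 148 = \left(6 \left(1 + 6\right) + 33\right) 148 = \left(6 \cdot 7 + 33\right) 148 = \left(42 + 33\right) 148 = 75 \cdot 148 = 11100$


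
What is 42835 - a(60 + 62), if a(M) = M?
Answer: 42713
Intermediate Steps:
42835 - a(60 + 62) = 42835 - (60 + 62) = 42835 - 1*122 = 42835 - 122 = 42713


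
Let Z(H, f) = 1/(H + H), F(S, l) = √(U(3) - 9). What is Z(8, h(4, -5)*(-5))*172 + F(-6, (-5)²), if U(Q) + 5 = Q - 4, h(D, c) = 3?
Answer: 43/4 + I*√15 ≈ 10.75 + 3.873*I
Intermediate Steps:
U(Q) = -9 + Q (U(Q) = -5 + (Q - 4) = -5 + (-4 + Q) = -9 + Q)
F(S, l) = I*√15 (F(S, l) = √((-9 + 3) - 9) = √(-6 - 9) = √(-15) = I*√15)
Z(H, f) = 1/(2*H)
Z(8, h(4, -5)*(-5))*172 + F(-6, (-5)²) = ((½)/8)*172 + I*√15 = ((½)*(⅛))*172 + I*√15 = (1/16)*172 + I*√15 = 43/4 + I*√15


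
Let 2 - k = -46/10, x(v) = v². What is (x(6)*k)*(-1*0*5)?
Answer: 0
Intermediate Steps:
k = 33/5 (k = 2 - (-46)/10 = 2 - 1*(-23/5) = 2 + 23/5 = 33/5 ≈ 6.6000)
(x(6)*k)*(-1*0*5) = (6²*(33/5))*(-1*0*5) = (36*(33/5))*(0*5) = (1188/5)*0 = 0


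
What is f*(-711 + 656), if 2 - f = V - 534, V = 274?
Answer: -14410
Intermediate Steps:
f = 262 (f = 2 - (274 - 534) = 2 - 1*(-260) = 2 + 260 = 262)
f*(-711 + 656) = 262*(-711 + 656) = 262*(-55) = -14410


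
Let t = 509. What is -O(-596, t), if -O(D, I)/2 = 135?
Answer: 270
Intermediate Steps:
O(D, I) = -270 (O(D, I) = -2*135 = -270)
-O(-596, t) = -1*(-270) = 270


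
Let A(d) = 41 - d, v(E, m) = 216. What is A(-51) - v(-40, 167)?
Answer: -124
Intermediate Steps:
A(-51) - v(-40, 167) = (41 - 1*(-51)) - 1*216 = (41 + 51) - 216 = 92 - 216 = -124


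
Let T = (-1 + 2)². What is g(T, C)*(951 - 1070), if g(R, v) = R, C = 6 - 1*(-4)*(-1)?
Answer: -119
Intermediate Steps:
T = 1 (T = 1² = 1)
C = 2 (C = 6 + 4*(-1) = 6 - 4 = 2)
g(T, C)*(951 - 1070) = 1*(951 - 1070) = 1*(-119) = -119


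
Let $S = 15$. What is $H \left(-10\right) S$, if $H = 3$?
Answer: $-450$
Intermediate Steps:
$H \left(-10\right) S = 3 \left(-10\right) 15 = \left(-30\right) 15 = -450$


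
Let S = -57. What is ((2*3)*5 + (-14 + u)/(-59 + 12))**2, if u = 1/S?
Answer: 2982529/3249 ≈ 917.98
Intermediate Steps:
u = -1/57 (u = 1/(-57) = -1/57 ≈ -0.017544)
((2*3)*5 + (-14 + u)/(-59 + 12))**2 = ((2*3)*5 + (-14 - 1/57)/(-59 + 12))**2 = (6*5 - 799/57/(-47))**2 = (30 - 799/57*(-1/47))**2 = (30 + 17/57)**2 = (1727/57)**2 = 2982529/3249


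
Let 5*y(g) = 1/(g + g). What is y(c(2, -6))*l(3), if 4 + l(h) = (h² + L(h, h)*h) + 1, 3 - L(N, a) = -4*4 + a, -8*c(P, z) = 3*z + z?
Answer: 9/5 ≈ 1.8000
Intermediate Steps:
c(P, z) = -z/2 (c(P, z) = -(3*z + z)/8 = -z/2)
L(N, a) = 19 - a (L(N, a) = 3 - (-4*4 + a) = 3 - (-16 + a) = 3 + (16 - a) = 19 - a)
y(g) = 1/(10*g) (y(g) = 1/(5*(g + g)) = 1/(5*((2*g))) = (1/(2*g))/5 = 1/(10*g))
l(h) = -3 + h² + h*(19 - h) (l(h) = -4 + ((h² + (19 - h)*h) + 1) = -4 + ((h² + h*(19 - h)) + 1) = -4 + (1 + h² + h*(19 - h)) = -3 + h² + h*(19 - h))
y(c(2, -6))*l(3) = (1/(10*((-½*(-6)))))*(-3 + 19*3) = ((⅒)/3)*(-3 + 57) = ((⅒)*(⅓))*54 = (1/30)*54 = 9/5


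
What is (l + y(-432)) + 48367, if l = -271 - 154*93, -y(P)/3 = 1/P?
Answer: 4863457/144 ≈ 33774.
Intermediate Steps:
y(P) = -3/P
l = -14593 (l = -271 - 14322 = -14593)
(l + y(-432)) + 48367 = (-14593 - 3/(-432)) + 48367 = (-14593 - 3*(-1/432)) + 48367 = (-14593 + 1/144) + 48367 = -2101391/144 + 48367 = 4863457/144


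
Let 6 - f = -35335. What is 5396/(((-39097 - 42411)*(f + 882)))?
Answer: -19/10396001 ≈ -1.8276e-6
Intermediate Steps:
f = 35341 (f = 6 - 1*(-35335) = 6 + 35335 = 35341)
5396/(((-39097 - 42411)*(f + 882))) = 5396/(((-39097 - 42411)*(35341 + 882))) = 5396/((-81508*36223)) = 5396/(-2952464284) = 5396*(-1/2952464284) = -19/10396001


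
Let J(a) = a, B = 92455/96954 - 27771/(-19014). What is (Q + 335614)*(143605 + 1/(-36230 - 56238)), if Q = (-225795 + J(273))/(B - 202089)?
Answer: 3144454564391261926300314251/65243049115199305 ≈ 4.8196e+10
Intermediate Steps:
B = 33715522/13965783 (B = 92455*(1/96954) - 27771*(-1/19014) = 8405/8814 + 9257/6338 = 33715522/13965783 ≈ 2.4142)
Q = 3149591313726/2822297405165 (Q = (-225795 + 273)/(33715522/13965783 - 202089) = -225522/(-2822297405165/13965783) = -225522*(-13965783/2822297405165) = 3149591313726/2822297405165 ≈ 1.1160)
(Q + 335614)*(143605 + 1/(-36230 - 56238)) = (3149591313726/2822297405165 + 335614)*(143605 + 1/(-36230 - 56238)) = 947205670928360036*(143605 + 1/(-92468))/2822297405165 = 947205670928360036*(143605 - 1/92468)/2822297405165 = (947205670928360036/2822297405165)*(13278867139/92468) = 3144454564391261926300314251/65243049115199305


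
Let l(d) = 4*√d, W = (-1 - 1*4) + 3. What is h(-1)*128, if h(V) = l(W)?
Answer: 512*I*√2 ≈ 724.08*I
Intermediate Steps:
W = -2 (W = (-1 - 4) + 3 = -5 + 3 = -2)
h(V) = 4*I*√2 (h(V) = 4*√(-2) = 4*(I*√2) = 4*I*√2)
h(-1)*128 = (4*I*√2)*128 = 512*I*√2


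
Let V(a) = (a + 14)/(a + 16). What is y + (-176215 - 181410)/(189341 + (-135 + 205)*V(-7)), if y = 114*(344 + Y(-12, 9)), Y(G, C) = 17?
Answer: 70146202461/1704559 ≈ 41152.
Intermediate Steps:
V(a) = (14 + a)/(16 + a)
y = 41154 (y = 114*(344 + 17) = 114*361 = 41154)
y + (-176215 - 181410)/(189341 + (-135 + 205)*V(-7)) = 41154 + (-176215 - 181410)/(189341 + (-135 + 205)*((14 - 7)/(16 - 7))) = 41154 - 357625/(189341 + 70*(7/9)) = 41154 - 357625/(189341 + 490/9) = 41154 - 357625/1704559/9 = 41154 - 357625*9/1704559 = 41154 - 3218625/1704559 = 70146202461/1704559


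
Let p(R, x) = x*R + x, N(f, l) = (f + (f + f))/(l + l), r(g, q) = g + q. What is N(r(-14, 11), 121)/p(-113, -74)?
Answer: -9/2005696 ≈ -4.4872e-6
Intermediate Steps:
N(f, l) = 3*f/(2*l) (N(f, l) = (f + 2*f)/((2*l)) = (3*f)*(1/(2*l)) = 3*f/(2*l))
p(R, x) = x + R*x (p(R, x) = R*x + x = x + R*x)
N(r(-14, 11), 121)/p(-113, -74) = ((3/2)*(-14 + 11)/121)/((-74*(1 - 113))) = ((3/2)*(-3)*(1/121))/((-74*(-112))) = -9/242/8288 = -9/242*1/8288 = -9/2005696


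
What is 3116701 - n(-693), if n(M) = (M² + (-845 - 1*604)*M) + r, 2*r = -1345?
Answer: 3265935/2 ≈ 1.6330e+6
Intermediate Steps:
r = -1345/2 (r = (½)*(-1345) = -1345/2 ≈ -672.50)
n(M) = -1345/2 + M² - 1449*M (n(M) = (M² + (-845 - 1*604)*M) - 1345/2 = (M² + (-845 - 604)*M) - 1345/2 = (M² - 1449*M) - 1345/2 = -1345/2 + M² - 1449*M)
3116701 - n(-693) = 3116701 - (-1345/2 + (-693)² - 1449*(-693)) = 3116701 - (-1345/2 + 480249 + 1004157) = 3116701 - 1*2967467/2 = 3116701 - 2967467/2 = 3265935/2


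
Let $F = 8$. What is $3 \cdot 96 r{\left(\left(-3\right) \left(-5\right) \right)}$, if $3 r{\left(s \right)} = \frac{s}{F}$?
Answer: $180$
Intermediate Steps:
$r{\left(s \right)} = \frac{s}{24}$ ($r{\left(s \right)} = \frac{s \frac{1}{8}}{3} = \frac{\frac{1}{8} s}{3} = \frac{s}{24}$)
$3 \cdot 96 r{\left(\left(-3\right) \left(-5\right) \right)} = 3 \cdot 96 \frac{\left(-3\right) \left(-5\right)}{24} = 288 \cdot \frac{1}{24} \cdot 15 = 288 \cdot \frac{5}{8} = 180$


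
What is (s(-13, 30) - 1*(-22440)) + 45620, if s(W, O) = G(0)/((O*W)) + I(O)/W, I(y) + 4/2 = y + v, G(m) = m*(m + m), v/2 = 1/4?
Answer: 1769503/26 ≈ 68058.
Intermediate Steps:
v = 1/2 (v = 2/4 = 2*(1/4) = 1/2 ≈ 0.50000)
G(m) = 2*m**2 (G(m) = m*(2*m) = 2*m**2)
I(y) = -3/2 + y (I(y) = -2 + (y + 1/2) = -2 + (1/2 + y) = -3/2 + y)
s(W, O) = (-3/2 + O)/W (s(W, O) = (2*0**2)/((O*W)) + (-3/2 + O)/W = (2*0)*(1/(O*W)) + (-3/2 + O)/W = 0*(1/(O*W)) + (-3/2 + O)/W = 0 + (-3/2 + O)/W = (-3/2 + O)/W)
(s(-13, 30) - 1*(-22440)) + 45620 = ((-3/2 + 30)/(-13) - 1*(-22440)) + 45620 = (-1/13*57/2 + 22440) + 45620 = (-57/26 + 22440) + 45620 = 583383/26 + 45620 = 1769503/26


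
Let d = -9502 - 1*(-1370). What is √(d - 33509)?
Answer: I*√41641 ≈ 204.06*I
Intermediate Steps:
d = -8132 (d = -9502 + 1370 = -8132)
√(d - 33509) = √(-8132 - 33509) = √(-41641) = I*√41641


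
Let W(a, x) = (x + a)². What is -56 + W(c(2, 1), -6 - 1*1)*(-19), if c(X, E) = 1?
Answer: -740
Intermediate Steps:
W(a, x) = (a + x)²
-56 + W(c(2, 1), -6 - 1*1)*(-19) = -56 + (1 + (-6 - 1*1))²*(-19) = -56 + (1 + (-6 - 1))²*(-19) = -56 + (1 - 7)²*(-19) = -56 + (-6)²*(-19) = -56 + 36*(-19) = -56 - 684 = -740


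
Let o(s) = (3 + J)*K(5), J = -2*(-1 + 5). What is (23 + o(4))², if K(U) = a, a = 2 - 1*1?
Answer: 324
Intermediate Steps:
J = -8 (J = -2*4 = -8)
a = 1 (a = 2 - 1 = 1)
K(U) = 1
o(s) = -5 (o(s) = (3 - 8)*1 = -5*1 = -5)
(23 + o(4))² = (23 - 5)² = 18² = 324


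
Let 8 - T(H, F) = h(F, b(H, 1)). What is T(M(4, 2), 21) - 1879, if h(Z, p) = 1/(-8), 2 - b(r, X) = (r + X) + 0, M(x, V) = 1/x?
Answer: -14967/8 ≈ -1870.9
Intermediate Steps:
b(r, X) = 2 - X - r (b(r, X) = 2 - ((r + X) + 0) = 2 - ((X + r) + 0) = 2 - (X + r) = 2 + (-X - r) = 2 - X - r)
h(Z, p) = -⅛
T(H, F) = 65/8 (T(H, F) = 8 - 1*(-⅛) = 8 + ⅛ = 65/8)
T(M(4, 2), 21) - 1879 = 65/8 - 1879 = -14967/8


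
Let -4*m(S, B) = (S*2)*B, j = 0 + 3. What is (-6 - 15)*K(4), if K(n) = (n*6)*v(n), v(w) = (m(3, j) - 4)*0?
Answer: 0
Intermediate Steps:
j = 3
m(S, B) = -B*S/2 (m(S, B) = -S*2*B/4 = -2*S*B/4 = -B*S/2)
v(w) = 0 (v(w) = (-½*3*3 - 4)*0 = (-9/2 - 4)*0 = -17/2*0 = 0)
K(n) = 0 (K(n) = (n*6)*0 = (6*n)*0 = 0)
(-6 - 15)*K(4) = (-6 - 15)*0 = -21*0 = 0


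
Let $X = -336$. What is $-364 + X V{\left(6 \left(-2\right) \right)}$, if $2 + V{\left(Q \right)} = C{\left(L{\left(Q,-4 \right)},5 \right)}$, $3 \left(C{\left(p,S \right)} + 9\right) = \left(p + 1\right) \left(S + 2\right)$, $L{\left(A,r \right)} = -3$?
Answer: $4900$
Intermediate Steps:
$C{\left(p,S \right)} = -9 + \frac{\left(1 + p\right) \left(2 + S\right)}{3}$ ($C{\left(p,S \right)} = -9 + \frac{\left(p + 1\right) \left(S + 2\right)}{3} = -9 + \frac{\left(1 + p\right) \left(2 + S\right)}{3}$)
$V{\left(Q \right)} = - \frac{47}{3}$ ($V{\left(Q \right)} = -2 + \left(- \frac{25}{3} + \frac{1}{3} \cdot 5 + \frac{2}{3} \left(-3\right) + \frac{1}{3} \cdot 5 \left(-3\right)\right) = -2 - \frac{41}{3} = - \frac{47}{3}$)
$-364 + X V{\left(6 \left(-2\right) \right)} = -364 - -5264 = -364 + 5264 = 4900$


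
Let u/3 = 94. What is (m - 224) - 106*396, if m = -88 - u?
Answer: -42570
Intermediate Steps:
u = 282 (u = 3*94 = 282)
m = -370 (m = -88 - 1*282 = -88 - 282 = -370)
(m - 224) - 106*396 = (-370 - 224) - 106*396 = -594 - 41976 = -42570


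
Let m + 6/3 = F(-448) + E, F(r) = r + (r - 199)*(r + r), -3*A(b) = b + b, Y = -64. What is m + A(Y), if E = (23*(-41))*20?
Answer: 1681334/3 ≈ 5.6045e+5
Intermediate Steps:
E = -18860 (E = -943*20 = -18860)
A(b) = -2*b/3 (A(b) = -(b + b)/3 = -2*b/3)
F(r) = r + 2*r*(-199 + r) (F(r) = r + (-199 + r)*(2*r) = r + 2*r*(-199 + r))
m = 560402 (m = -2 + (-448*(-397 + 2*(-448)) - 18860) = -2 + (-448*(-397 - 896) - 18860) = -2 + (-448*(-1293) - 18860) = -2 + (579264 - 18860) = -2 + 560404 = 560402)
m + A(Y) = 560402 - ⅔*(-64) = 560402 + 128/3 = 1681334/3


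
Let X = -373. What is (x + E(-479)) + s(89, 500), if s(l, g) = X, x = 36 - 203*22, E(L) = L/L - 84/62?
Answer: -148904/31 ≈ -4803.4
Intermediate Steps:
E(L) = -11/31 (E(L) = 1 - 84*1/62 = 1 - 42/31 = -11/31)
x = -4430 (x = 36 - 4466 = -4430)
s(l, g) = -373
(x + E(-479)) + s(89, 500) = (-4430 - 11/31) - 373 = -137341/31 - 373 = -148904/31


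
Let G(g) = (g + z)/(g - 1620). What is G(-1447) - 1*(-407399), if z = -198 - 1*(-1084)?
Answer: 1249493294/3067 ≈ 4.0740e+5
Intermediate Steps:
z = 886 (z = -198 + 1084 = 886)
G(g) = (886 + g)/(-1620 + g) (G(g) = (g + 886)/(g - 1620) = (886 + g)/(-1620 + g))
G(-1447) - 1*(-407399) = (886 - 1447)/(-1620 - 1447) - 1*(-407399) = -561/(-3067) + 407399 = -1/3067*(-561) + 407399 = 561/3067 + 407399 = 1249493294/3067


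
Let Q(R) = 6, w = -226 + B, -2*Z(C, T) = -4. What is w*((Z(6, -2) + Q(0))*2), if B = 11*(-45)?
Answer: -11536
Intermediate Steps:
B = -495
Z(C, T) = 2 (Z(C, T) = -1/2*(-4) = 2)
w = -721 (w = -226 - 495 = -721)
w*((Z(6, -2) + Q(0))*2) = -721*(2 + 6)*2 = -5768*2 = -721*16 = -11536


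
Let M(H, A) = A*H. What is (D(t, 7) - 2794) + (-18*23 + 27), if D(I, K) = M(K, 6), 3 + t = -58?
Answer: -3139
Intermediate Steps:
t = -61 (t = -3 - 58 = -61)
D(I, K) = 6*K
(D(t, 7) - 2794) + (-18*23 + 27) = (6*7 - 2794) + (-18*23 + 27) = (42 - 2794) + (-414 + 27) = -2752 - 387 = -3139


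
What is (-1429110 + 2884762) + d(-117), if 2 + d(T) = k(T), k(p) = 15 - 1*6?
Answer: 1455659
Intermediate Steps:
k(p) = 9 (k(p) = 15 - 6 = 9)
d(T) = 7 (d(T) = -2 + 9 = 7)
(-1429110 + 2884762) + d(-117) = (-1429110 + 2884762) + 7 = 1455652 + 7 = 1455659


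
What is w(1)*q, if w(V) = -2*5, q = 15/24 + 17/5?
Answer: -161/4 ≈ -40.250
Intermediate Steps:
q = 161/40 (q = 15*(1/24) + 17*(1/5) = 5/8 + 17/5 = 161/40 ≈ 4.0250)
w(V) = -10
w(1)*q = -10*161/40 = -161/4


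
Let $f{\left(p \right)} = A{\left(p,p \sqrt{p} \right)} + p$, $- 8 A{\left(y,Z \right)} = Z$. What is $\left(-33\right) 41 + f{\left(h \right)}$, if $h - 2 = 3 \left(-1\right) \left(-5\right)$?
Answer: $-1336 - \frac{17 \sqrt{17}}{8} \approx -1344.8$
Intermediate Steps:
$A{\left(y,Z \right)} = - \frac{Z}{8}$
$h = 17$ ($h = 2 + 3 \left(-1\right) \left(-5\right) = 2 - -15 = 2 + 15 = 17$)
$f{\left(p \right)} = p - \frac{p^{\frac{3}{2}}}{8}$ ($f{\left(p \right)} = - \frac{p \sqrt{p}}{8} + p = - \frac{p^{\frac{3}{2}}}{8} + p = p - \frac{p^{\frac{3}{2}}}{8}$)
$\left(-33\right) 41 + f{\left(h \right)} = \left(-33\right) 41 + \left(17 - \frac{17^{\frac{3}{2}}}{8}\right) = -1353 + \left(17 - \frac{17 \sqrt{17}}{8}\right) = -1336 - \frac{17 \sqrt{17}}{8}$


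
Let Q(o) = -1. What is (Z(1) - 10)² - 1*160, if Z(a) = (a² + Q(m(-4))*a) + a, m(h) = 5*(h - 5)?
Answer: -79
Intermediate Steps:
m(h) = -25 + 5*h (m(h) = 5*(-5 + h) = -25 + 5*h)
Z(a) = a² (Z(a) = (a² - a) + a = a²)
(Z(1) - 10)² - 1*160 = (1² - 10)² - 1*160 = (1 - 10)² - 160 = (-9)² - 160 = 81 - 160 = -79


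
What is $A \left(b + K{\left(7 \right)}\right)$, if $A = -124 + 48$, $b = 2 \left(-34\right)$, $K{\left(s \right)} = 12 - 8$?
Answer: $4864$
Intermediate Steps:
$K{\left(s \right)} = 4$ ($K{\left(s \right)} = 12 - 8 = 4$)
$b = -68$
$A = -76$
$A \left(b + K{\left(7 \right)}\right) = - 76 \left(-68 + 4\right) = \left(-76\right) \left(-64\right) = 4864$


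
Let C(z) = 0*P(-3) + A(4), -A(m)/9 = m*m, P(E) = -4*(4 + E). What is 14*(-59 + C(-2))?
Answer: -2842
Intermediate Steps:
P(E) = -16 - 4*E
A(m) = -9*m² (A(m) = -9*m*m = -9*m²)
C(z) = -144 (C(z) = 0*(-16 - 4*(-3)) - 9*4² = 0*(-16 + 12) - 9*16 = 0*(-4) - 144 = 0 - 144 = -144)
14*(-59 + C(-2)) = 14*(-59 - 144) = 14*(-203) = -2842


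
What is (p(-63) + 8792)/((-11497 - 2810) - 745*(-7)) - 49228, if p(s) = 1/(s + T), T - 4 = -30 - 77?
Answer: -74299901487/1509272 ≈ -49229.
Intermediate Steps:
T = -103 (T = 4 + (-30 - 77) = 4 - 107 = -103)
p(s) = 1/(-103 + s) (p(s) = 1/(s - 103) = 1/(-103 + s))
(p(-63) + 8792)/((-11497 - 2810) - 745*(-7)) - 49228 = (1/(-103 - 63) + 8792)/((-11497 - 2810) - 745*(-7)) - 49228 = (1/(-166) + 8792)/(-14307 + 5215) - 49228 = (-1/166 + 8792)/(-9092) - 49228 = (1459471/166)*(-1/9092) - 49228 = -1459471/1509272 - 49228 = -74299901487/1509272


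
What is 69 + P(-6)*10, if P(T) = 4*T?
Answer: -171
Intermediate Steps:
69 + P(-6)*10 = 69 + (4*(-6))*10 = 69 - 24*10 = 69 - 240 = -171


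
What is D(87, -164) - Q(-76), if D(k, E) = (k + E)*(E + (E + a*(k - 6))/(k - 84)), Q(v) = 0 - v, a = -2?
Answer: 62758/3 ≈ 20919.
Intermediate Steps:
Q(v) = -v
D(k, E) = (E + k)*(E + (12 + E - 2*k)/(-84 + k)) (D(k, E) = (k + E)*(E + (E - 2*(k - 6))/(k - 84)) = (E + k)*(E + (E - 2*(-6 + k))/(-84 + k)) = (E + k)*(E + (E + (12 - 2*k))/(-84 + k)) = (E + k)*(E + (12 + E - 2*k)/(-84 + k)))
D(87, -164) - Q(-76) = (-83*(-164)**2 - 2*87**2 + 12*(-164) + 12*87 - 164*87**2 + 87*(-164)**2 - 85*(-164)*87)/(-84 + 87) - (-1)*(-76) = (-83*26896 - 2*7569 - 1968 + 1044 - 164*7569 + 87*26896 + 1212780)/3 - 1*76 = (-2232368 - 15138 - 1968 + 1044 - 1241316 + 2339952 + 1212780)/3 - 76 = (1/3)*62986 - 76 = 62986/3 - 76 = 62758/3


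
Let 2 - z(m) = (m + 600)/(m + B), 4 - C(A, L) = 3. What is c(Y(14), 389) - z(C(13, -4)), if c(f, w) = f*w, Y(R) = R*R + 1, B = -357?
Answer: 27280035/356 ≈ 76629.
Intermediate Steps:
C(A, L) = 1 (C(A, L) = 4 - 1*3 = 4 - 3 = 1)
z(m) = 2 - (600 + m)/(-357 + m) (z(m) = 2 - (m + 600)/(m - 357) = 2 - (600 + m)/(-357 + m))
Y(R) = 1 + R² (Y(R) = R² + 1 = 1 + R²)
c(Y(14), 389) - z(C(13, -4)) = (1 + 14²)*389 - (-1314 + 1)/(-357 + 1) = (1 + 196)*389 - (-1313)/(-356) = 197*389 - (-1)*(-1313)/356 = 76633 - 1*1313/356 = 76633 - 1313/356 = 27280035/356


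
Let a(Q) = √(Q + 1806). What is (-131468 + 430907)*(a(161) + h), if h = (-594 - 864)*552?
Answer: -240993298224 + 299439*√1967 ≈ -2.4098e+11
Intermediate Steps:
h = -804816 (h = -1458*552 = -804816)
a(Q) = √(1806 + Q)
(-131468 + 430907)*(a(161) + h) = (-131468 + 430907)*(√(1806 + 161) - 804816) = 299439*(√1967 - 804816) = 299439*(-804816 + √1967) = -240993298224 + 299439*√1967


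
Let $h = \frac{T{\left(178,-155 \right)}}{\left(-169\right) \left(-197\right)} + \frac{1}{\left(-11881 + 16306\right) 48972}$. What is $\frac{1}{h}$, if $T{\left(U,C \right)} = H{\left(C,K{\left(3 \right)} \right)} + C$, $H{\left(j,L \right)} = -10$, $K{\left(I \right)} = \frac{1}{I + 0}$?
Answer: $- \frac{7214629722300}{35755648207} \approx -201.78$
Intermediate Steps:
$K{\left(I \right)} = \frac{1}{I}$
$T{\left(U,C \right)} = -10 + C$
$h = - \frac{35755648207}{7214629722300}$ ($h = \frac{-10 - 155}{\left(-169\right) \left(-197\right)} + \frac{1}{\left(-11881 + 16306\right) 48972} = - \frac{165}{33293} + \frac{1}{4425} \cdot \frac{1}{48972} = \left(-165\right) \frac{1}{33293} + \frac{1}{4425} \cdot \frac{1}{48972} = - \frac{165}{33293} + \frac{1}{216701100} = - \frac{35755648207}{7214629722300} \approx -0.004956$)
$\frac{1}{h} = \frac{1}{- \frac{35755648207}{7214629722300}} = - \frac{7214629722300}{35755648207}$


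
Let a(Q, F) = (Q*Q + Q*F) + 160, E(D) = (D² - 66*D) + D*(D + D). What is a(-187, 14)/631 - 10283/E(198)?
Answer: 3392341411/65967264 ≈ 51.425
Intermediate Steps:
E(D) = -66*D + 3*D² (E(D) = (D² - 66*D) + D*(2*D) = (D² - 66*D) + 2*D² = -66*D + 3*D²)
a(Q, F) = 160 + Q² + F*Q (a(Q, F) = (Q² + F*Q) + 160 = 160 + Q² + F*Q)
a(-187, 14)/631 - 10283/E(198) = (160 + (-187)² + 14*(-187))/631 - 10283*1/(594*(-22 + 198)) = (160 + 34969 - 2618)*(1/631) - 10283/(3*198*176) = 32511*(1/631) - 10283/104544 = 32511/631 - 10283*1/104544 = 32511/631 - 10283/104544 = 3392341411/65967264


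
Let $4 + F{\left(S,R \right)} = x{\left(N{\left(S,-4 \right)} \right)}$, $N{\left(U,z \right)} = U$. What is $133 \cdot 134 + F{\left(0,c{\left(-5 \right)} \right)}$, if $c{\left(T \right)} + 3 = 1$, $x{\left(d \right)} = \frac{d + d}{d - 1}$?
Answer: $17818$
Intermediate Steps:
$x{\left(d \right)} = \frac{2 d}{-1 + d}$
$c{\left(T \right)} = -2$ ($c{\left(T \right)} = -3 + 1 = -2$)
$F{\left(S,R \right)} = -4 + \frac{2 S}{-1 + S}$
$133 \cdot 134 + F{\left(0,c{\left(-5 \right)} \right)} = 133 \cdot 134 + \frac{2 \left(2 - 0\right)}{-1 + 0} = 17822 + \frac{2 \left(2 + 0\right)}{-1} = 17822 + 2 \left(-1\right) 2 = 17822 - 4 = 17818$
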